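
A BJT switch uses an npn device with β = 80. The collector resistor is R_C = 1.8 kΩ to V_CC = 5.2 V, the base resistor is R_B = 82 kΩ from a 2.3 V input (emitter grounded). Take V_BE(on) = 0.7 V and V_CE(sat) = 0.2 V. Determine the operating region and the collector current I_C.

Assume active. Base-emitter loop: I_B = (V_BB − V_BE)/R_B = (2.3 − 0.7)/82 = 0.0195 mA.
I_C = β·I_B = 80×0.0195 = 1.56 mA.
V_CE = V_CC − I_C·R_C = 5.2 − 1.56×1.8 = 2.39 V > V_CE(sat), so the active-region assumption holds.

active; I_C ≈ 1.6 mA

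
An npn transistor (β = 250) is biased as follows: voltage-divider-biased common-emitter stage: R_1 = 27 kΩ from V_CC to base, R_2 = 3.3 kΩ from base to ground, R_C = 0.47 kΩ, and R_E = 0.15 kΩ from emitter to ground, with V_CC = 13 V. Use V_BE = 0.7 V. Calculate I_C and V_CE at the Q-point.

Thevenize the base divider: V_Th = V_CC·R_2/(R_1+R_2) = 13×3.3/30.3 = 1.42 V, R_Th = R_1‖R_2 = 2.94 kΩ.
Base-emitter loop: V_Th = I_B·R_Th + V_BE + (β+1)I_B·R_E, so I_B = (1.42 − 0.7) / (2.94 + 251×0.15) = 0.0176 mA.
I_C = β·I_B = 250×0.0176 = 4.41 mA, and I_E = (β+1)I_B = 4.43 mA.
V_CE = V_CC − I_C·R_C − I_E·R_E = 13 − 4.41×0.47 − 4.43×0.15 = 10.3 V.
V_CE = 10.3 V > 0.2 V confirms active-region operation.

I_C ≈ 4.4 mA, V_CE ≈ 10 V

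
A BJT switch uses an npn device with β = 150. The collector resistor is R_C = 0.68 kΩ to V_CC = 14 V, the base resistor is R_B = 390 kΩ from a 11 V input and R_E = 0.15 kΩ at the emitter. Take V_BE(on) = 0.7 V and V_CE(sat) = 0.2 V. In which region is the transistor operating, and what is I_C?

active; I_C ≈ 3.7 mA

Assume active. Base-emitter loop: I_B = (V_BB − V_BE)/(R_B + (β+1)R_E) = (11 − 0.7)/(390 + 151×0.15) = 0.025 mA.
I_C = β·I_B = 150×0.025 = 3.74 mA.
V_CE = V_CC − I_C·R_C − I_E·R_E = 14 − 3.74×0.68 − 3.77×0.15 = 10.9 V > V_CE(sat), so the active-region assumption holds.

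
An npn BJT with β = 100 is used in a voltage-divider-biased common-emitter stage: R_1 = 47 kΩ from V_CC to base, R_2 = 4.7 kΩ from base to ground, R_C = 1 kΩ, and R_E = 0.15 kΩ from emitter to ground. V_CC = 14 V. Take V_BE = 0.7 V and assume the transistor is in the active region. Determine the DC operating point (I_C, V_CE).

Thevenize the base divider: V_Th = V_CC·R_2/(R_1+R_2) = 14×4.7/51.7 = 1.27 V, R_Th = R_1‖R_2 = 4.27 kΩ.
Base-emitter loop: V_Th = I_B·R_Th + V_BE + (β+1)I_B·R_E, so I_B = (1.27 − 0.7) / (4.27 + 101×0.15) = 0.0295 mA.
I_C = β·I_B = 100×0.0295 = 2.95 mA, and I_E = (β+1)I_B = 2.98 mA.
V_CE = V_CC − I_C·R_C − I_E·R_E = 14 − 2.95×1 − 2.98×0.15 = 10.6 V.
V_CE = 10.6 V > 0.2 V confirms active-region operation.

I_C ≈ 2.9 mA, V_CE ≈ 11 V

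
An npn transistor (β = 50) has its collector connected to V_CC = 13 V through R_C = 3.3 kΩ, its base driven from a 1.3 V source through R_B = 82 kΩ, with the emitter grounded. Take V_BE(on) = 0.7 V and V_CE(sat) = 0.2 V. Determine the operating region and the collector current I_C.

active; I_C ≈ 0.37 mA

Assume active. Base-emitter loop: I_B = (V_BB − V_BE)/R_B = (1.3 − 0.7)/82 = 0.00732 mA.
I_C = β·I_B = 50×0.00732 = 0.366 mA.
V_CE = V_CC − I_C·R_C = 13 − 0.366×3.3 = 11.8 V > V_CE(sat), so the active-region assumption holds.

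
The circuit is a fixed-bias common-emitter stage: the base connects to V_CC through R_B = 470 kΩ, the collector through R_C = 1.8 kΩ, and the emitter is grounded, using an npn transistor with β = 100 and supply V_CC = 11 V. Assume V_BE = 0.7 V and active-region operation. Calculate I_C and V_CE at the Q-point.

Base loop: V_CC = I_B·R_B + V_BE, so I_B = (11 − 0.7)/470 kΩ = 0.0219 mA.
In the active region I_C = β·I_B = 100 × 0.0219 = 2.19 mA.
Collector loop: V_CE = V_CC − I_C·R_C = 11 − 2.19×1.8 = 7.06 V.
Since V_CE = 7.06 V > V_CE(sat) ≈ 0.2 V, the transistor is in the active region as assumed.

I_C ≈ 2.2 mA, V_CE ≈ 7.1 V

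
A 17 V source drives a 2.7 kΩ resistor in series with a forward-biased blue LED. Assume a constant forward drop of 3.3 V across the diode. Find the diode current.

KVL around the loop: 17 = V_D + I·R = 3.3 + I × 2.7 kΩ.
So I = (17 − 3.3) / 2.7 kΩ = 13.7 / 2.7 = 5.07 mA.

I ≈ 5.1 mA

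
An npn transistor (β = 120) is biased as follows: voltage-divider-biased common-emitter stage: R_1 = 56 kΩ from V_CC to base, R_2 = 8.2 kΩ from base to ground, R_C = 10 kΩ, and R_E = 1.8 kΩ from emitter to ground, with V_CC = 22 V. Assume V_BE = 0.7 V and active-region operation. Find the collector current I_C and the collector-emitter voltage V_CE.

Thevenize the base divider: V_Th = V_CC·R_2/(R_1+R_2) = 22×8.2/64.2 = 2.81 V, R_Th = R_1‖R_2 = 7.15 kΩ.
Base-emitter loop: V_Th = I_B·R_Th + V_BE + (β+1)I_B·R_E, so I_B = (2.81 − 0.7) / (7.15 + 121×1.8) = 0.00938 mA.
I_C = β·I_B = 120×0.00938 = 1.13 mA, and I_E = (β+1)I_B = 1.13 mA.
V_CE = V_CC − I_C·R_C − I_E·R_E = 22 − 1.13×10 − 1.13×1.8 = 8.7 V.
V_CE = 8.7 V > 0.2 V confirms active-region operation.

I_C ≈ 1.1 mA, V_CE ≈ 8.7 V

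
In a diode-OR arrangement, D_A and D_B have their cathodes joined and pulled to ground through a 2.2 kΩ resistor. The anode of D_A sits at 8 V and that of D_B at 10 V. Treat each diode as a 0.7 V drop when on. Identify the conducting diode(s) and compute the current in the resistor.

Only D_B conducts; I_R ≈ 4.2 mA

Assume both conduct. Then node N would need to be at both 8−0.7 = 7.3 V and 10−0.7 = 9.3 V, which is impossible.
Assume only D_B conducts: V_N = 10 − 0.7 = 9.3 V, so I_R = 9.3/2.2 = 4.23 mA.
Check D_A: its anode-to-cathode voltage is 8 − 9.3 = -1.3 V < 0.7 V, so it is off. The assumption is consistent.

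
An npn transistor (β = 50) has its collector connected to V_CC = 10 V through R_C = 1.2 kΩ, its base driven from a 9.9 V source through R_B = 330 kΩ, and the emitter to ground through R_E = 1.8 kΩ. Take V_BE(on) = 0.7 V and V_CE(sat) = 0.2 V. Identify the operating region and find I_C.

active; I_C ≈ 1.1 mA

Assume active. Base-emitter loop: I_B = (V_BB − V_BE)/(R_B + (β+1)R_E) = (9.9 − 0.7)/(330 + 51×1.8) = 0.0218 mA.
I_C = β·I_B = 50×0.0218 = 1.09 mA.
V_CE = V_CC − I_C·R_C − I_E·R_E = 10 − 1.09×1.2 − 1.11×1.8 = 6.69 V > V_CE(sat), so the active-region assumption holds.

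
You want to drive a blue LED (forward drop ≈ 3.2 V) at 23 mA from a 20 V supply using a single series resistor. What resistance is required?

R ≈ 0.73 kΩ

The resistor drops V_S − V_D = 20 − 3.2 = 16.8 V at 23 mA.
R = 16.8 V / 23 mA = 0.73 kΩ.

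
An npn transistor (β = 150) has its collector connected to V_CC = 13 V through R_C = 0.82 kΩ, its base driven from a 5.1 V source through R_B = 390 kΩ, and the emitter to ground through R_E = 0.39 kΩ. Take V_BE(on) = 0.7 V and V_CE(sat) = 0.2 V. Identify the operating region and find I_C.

Assume active. Base-emitter loop: I_B = (V_BB − V_BE)/(R_B + (β+1)R_E) = (5.1 − 0.7)/(390 + 151×0.39) = 0.0098 mA.
I_C = β·I_B = 150×0.0098 = 1.47 mA.
V_CE = V_CC − I_C·R_C − I_E·R_E = 13 − 1.47×0.82 − 1.48×0.39 = 11.2 V > V_CE(sat), so the active-region assumption holds.

active; I_C ≈ 1.5 mA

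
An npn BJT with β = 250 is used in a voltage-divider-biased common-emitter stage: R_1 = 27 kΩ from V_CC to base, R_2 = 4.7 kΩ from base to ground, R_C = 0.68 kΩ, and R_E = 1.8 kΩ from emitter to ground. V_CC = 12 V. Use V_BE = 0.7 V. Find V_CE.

Thevenize the base divider: V_Th = V_CC·R_2/(R_1+R_2) = 12×4.7/31.7 = 1.78 V, R_Th = R_1‖R_2 = 4 kΩ.
Base-emitter loop: V_Th = I_B·R_Th + V_BE + (β+1)I_B·R_E, so I_B = (1.78 − 0.7) / (4 + 251×1.8) = 0.00237 mA.
I_C = β·I_B = 250×0.00237 = 0.592 mA, and I_E = (β+1)I_B = 0.594 mA.
V_CE = V_CC − I_C·R_C − I_E·R_E = 12 − 0.592×0.68 − 0.594×1.8 = 10.5 V.
V_CE = 10.5 V > 0.2 V confirms active-region operation.

V_CE ≈ 11 V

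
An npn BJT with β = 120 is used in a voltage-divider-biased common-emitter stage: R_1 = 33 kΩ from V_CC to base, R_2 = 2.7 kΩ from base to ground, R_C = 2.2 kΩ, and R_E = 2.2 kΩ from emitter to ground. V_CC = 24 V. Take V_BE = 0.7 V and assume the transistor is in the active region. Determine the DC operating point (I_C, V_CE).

Thevenize the base divider: V_Th = V_CC·R_2/(R_1+R_2) = 24×2.7/35.7 = 1.82 V, R_Th = R_1‖R_2 = 2.5 kΩ.
Base-emitter loop: V_Th = I_B·R_Th + V_BE + (β+1)I_B·R_E, so I_B = (1.82 − 0.7) / (2.5 + 121×2.2) = 0.00415 mA.
I_C = β·I_B = 120×0.00415 = 0.498 mA, and I_E = (β+1)I_B = 0.502 mA.
V_CE = V_CC − I_C·R_C − I_E·R_E = 24 − 0.498×2.2 − 0.502×2.2 = 21.8 V.
V_CE = 21.8 V > 0.2 V confirms active-region operation.

I_C ≈ 0.5 mA, V_CE ≈ 22 V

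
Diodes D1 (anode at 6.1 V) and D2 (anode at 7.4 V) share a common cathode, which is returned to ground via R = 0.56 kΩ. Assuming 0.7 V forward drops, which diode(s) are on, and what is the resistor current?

Assume both conduct. Then node N would need to be at both 6.1−0.7 = 5.4 V and 7.4−0.7 = 6.7 V, which is impossible.
Assume only D2 conducts: V_N = 7.4 − 0.7 = 6.7 V, so I_R = 6.7/0.56 = 12 mA.
Check D1: its anode-to-cathode voltage is 6.1 − 6.7 = -0.6 V < 0.7 V, so it is off. The assumption is consistent.

Only D2 conducts; I_R ≈ 12 mA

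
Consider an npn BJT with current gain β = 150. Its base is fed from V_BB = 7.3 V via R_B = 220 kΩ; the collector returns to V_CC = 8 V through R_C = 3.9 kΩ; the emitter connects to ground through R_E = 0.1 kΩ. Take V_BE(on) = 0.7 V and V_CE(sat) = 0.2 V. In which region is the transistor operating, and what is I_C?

Assume active: I_B = (7.3 − 0.7)/(220 + 151×0.1) = 0.0281 mA, I_C = β·I_B = 4.21 mA.
Then V_CE = 8 − 4.21×3.9 − 4.24×0.1 = -8.85 V < 0.2 V — the active assumption fails.
Re-solve with V_CE = 0.2 V. KCL at the emitter: V_E/R_E = (V_BB−0.7−V_E)/R_B + (V_CC−0.2−V_E)/R_C, giving V_E = 0.198 V.
I_C = (V_CC − 0.2 − V_E)/R_C = (7.8 − 0.198)/3.9 = 1.95 mA.
Check: I_B = (6.6 − 0.198)/220 = 0.0291 mA, and β·I_B = 4.37 mA > I_C, confirming saturation.

saturation; I_C ≈ 1.9 mA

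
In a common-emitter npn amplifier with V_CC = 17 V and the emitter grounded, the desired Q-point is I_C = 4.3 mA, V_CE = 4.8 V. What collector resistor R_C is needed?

Collector loop: V_CC = I_C·R_C + V_CE.
R_C = (V_CC − V_CE)/I_C = (17 − 4.8)/4.3 = 2.84 kΩ.

R_C ≈ 2.8 kΩ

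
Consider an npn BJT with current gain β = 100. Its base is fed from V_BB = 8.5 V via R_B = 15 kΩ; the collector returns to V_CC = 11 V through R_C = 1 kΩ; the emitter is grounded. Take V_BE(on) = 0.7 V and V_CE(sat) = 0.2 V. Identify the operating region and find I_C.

saturation; I_C ≈ 11 mA

Assume active: I_B = (8.5 − 0.7)/15 = 0.52 mA, giving I_C = β·I_B = 52 mA.
But then V_CE = 11 − 52×1 = -41 V < V_CE(sat) = 0.2 V — impossible in the active region.
So the transistor is saturated. With V_CE = 0.2 V, I_C = (V_CC − 0.2)/R_C = 10.8/1 = 10.8 mA.
Check: β·I_B = 52 mA > I_C = 10.8 mA, confirming saturation.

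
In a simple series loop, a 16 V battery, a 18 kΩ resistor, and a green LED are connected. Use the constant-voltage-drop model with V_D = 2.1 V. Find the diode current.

KVL around the loop: 16 = V_D + I·R = 2.1 + I × 18 kΩ.
So I = (16 − 2.1) / 18 kΩ = 13.9 / 18 = 0.772 mA.

I ≈ 0.77 mA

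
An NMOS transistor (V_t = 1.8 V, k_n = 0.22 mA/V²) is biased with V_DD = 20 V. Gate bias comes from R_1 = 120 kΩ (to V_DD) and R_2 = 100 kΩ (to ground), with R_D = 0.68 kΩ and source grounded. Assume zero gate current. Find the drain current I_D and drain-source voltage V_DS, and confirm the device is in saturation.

I_D ≈ 5.8 mA, V_DS ≈ 16 V

V_G = V_DD·R_2/(R_1+R_2) = 20×100/220 = 9.09 V. With the source grounded, V_GS = V_G = 9.09 V.
Assume saturation: I_D = (k_n/2)(V_GS − V_t)² = (0.22/2)×(9.09 − 1.8)² = 0.11×7.29² = 5.85 mA.
V_DS = V_DD − I_D·R_D = 20 − 5.85×0.68 = 16 V.
Saturation requires V_DS ≥ V_GS − V_t = 7.29 V; 16 ≥ 7.29 ✓.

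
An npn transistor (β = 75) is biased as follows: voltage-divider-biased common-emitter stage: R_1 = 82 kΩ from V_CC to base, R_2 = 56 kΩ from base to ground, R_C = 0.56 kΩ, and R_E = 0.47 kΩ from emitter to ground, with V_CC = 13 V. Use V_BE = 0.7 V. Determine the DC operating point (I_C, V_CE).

Thevenize the base divider: V_Th = V_CC·R_2/(R_1+R_2) = 13×56/138 = 5.28 V, R_Th = R_1‖R_2 = 33.3 kΩ.
Base-emitter loop: V_Th = I_B·R_Th + V_BE + (β+1)I_B·R_E, so I_B = (5.28 − 0.7) / (33.3 + 76×0.47) = 0.0663 mA.
I_C = β·I_B = 75×0.0663 = 4.97 mA, and I_E = (β+1)I_B = 5.04 mA.
V_CE = V_CC − I_C·R_C − I_E·R_E = 13 − 4.97×0.56 − 5.04×0.47 = 7.85 V.
V_CE = 7.85 V > 0.2 V confirms active-region operation.

I_C ≈ 5 mA, V_CE ≈ 7.8 V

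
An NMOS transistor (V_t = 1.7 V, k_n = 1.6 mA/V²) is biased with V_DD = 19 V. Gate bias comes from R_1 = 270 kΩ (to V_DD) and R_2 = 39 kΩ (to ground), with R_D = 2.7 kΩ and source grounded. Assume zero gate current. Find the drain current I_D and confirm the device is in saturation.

V_G = V_DD·R_2/(R_1+R_2) = 19×39/309 = 2.4 V. With the source grounded, V_GS = V_G = 2.4 V.
Assume saturation: I_D = (k_n/2)(V_GS − V_t)² = (1.6/2)×(2.4 − 1.7)² = 0.8×0.698² = 0.39 mA.
V_DS = V_DD − I_D·R_D = 19 − 0.39×2.7 = 17.9 V.
Saturation requires V_DS ≥ V_GS − V_t = 0.698 V; 17.9 ≥ 0.698 ✓.

I_D ≈ 0.39 mA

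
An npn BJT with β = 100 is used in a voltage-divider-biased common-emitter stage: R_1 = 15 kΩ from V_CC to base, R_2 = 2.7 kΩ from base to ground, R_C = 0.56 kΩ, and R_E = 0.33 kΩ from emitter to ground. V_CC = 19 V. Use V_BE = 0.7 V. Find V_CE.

Thevenize the base divider: V_Th = V_CC·R_2/(R_1+R_2) = 19×2.7/17.7 = 2.9 V, R_Th = R_1‖R_2 = 2.29 kΩ.
Base-emitter loop: V_Th = I_B·R_Th + V_BE + (β+1)I_B·R_E, so I_B = (2.9 − 0.7) / (2.29 + 101×0.33) = 0.0617 mA.
I_C = β·I_B = 100×0.0617 = 6.17 mA, and I_E = (β+1)I_B = 6.23 mA.
V_CE = V_CC − I_C·R_C − I_E·R_E = 19 − 6.17×0.56 − 6.23×0.33 = 13.5 V.
V_CE = 13.5 V > 0.2 V confirms active-region operation.

V_CE ≈ 13 V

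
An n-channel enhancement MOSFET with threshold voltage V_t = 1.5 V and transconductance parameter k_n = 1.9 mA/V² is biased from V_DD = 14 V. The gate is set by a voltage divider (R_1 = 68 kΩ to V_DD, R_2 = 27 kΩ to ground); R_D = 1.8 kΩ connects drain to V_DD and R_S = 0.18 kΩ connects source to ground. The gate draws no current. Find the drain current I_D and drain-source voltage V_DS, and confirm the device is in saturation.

I_D ≈ 3.3 mA, V_DS ≈ 7.4 V

V_G = V_DD·R_2/(R_1+R_2) = 14×27/95 = 3.98 V.
Assume saturation: I_D = (k_n/2)(V_GS − V_t)² with V_GS = V_G − I_D·R_S = 3.98 − 0.18·I_D.
Substituting gives 0.0308·I_D² − 1.85·I_D + 5.84 = 0, with roots I_D = 3.35 or 56.7 mA.
The root I_D = 56.7 mA gives V_GS = -6.22 V ≤ V_t, so take I_D = 3.35 mA.
Then V_GS = 3.38 V and V_DS = V_DD − I_D(R_D+R_S) = 14 − 3.35×1.98 = 7.38 V.
Saturation requires V_DS ≥ V_GS − V_t = 1.88 V; 7.38 ≥ 1.88 ✓.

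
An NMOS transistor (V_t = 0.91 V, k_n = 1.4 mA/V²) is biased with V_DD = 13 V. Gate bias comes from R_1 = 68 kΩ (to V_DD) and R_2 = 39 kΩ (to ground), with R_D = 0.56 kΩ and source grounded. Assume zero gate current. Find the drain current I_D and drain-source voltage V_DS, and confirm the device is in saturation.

V_G = V_DD·R_2/(R_1+R_2) = 13×39/107 = 4.74 V. With the source grounded, V_GS = V_G = 4.74 V.
Assume saturation: I_D = (k_n/2)(V_GS − V_t)² = (1.4/2)×(4.74 − 0.91)² = 0.7×3.83² = 10.3 mA.
V_DS = V_DD − I_D·R_D = 13 − 10.3×0.56 = 7.25 V.
Saturation requires V_DS ≥ V_GS − V_t = 3.83 V; 7.25 ≥ 3.83 ✓.

I_D ≈ 10 mA, V_DS ≈ 7.3 V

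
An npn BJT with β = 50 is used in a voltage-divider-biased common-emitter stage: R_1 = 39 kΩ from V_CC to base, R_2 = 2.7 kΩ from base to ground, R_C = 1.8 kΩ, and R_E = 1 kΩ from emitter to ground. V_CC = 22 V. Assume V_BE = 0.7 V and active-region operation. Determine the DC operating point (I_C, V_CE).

Thevenize the base divider: V_Th = V_CC·R_2/(R_1+R_2) = 22×2.7/41.7 = 1.42 V, R_Th = R_1‖R_2 = 2.53 kΩ.
Base-emitter loop: V_Th = I_B·R_Th + V_BE + (β+1)I_B·R_E, so I_B = (1.42 − 0.7) / (2.53 + 51×1) = 0.0135 mA.
I_C = β·I_B = 50×0.0135 = 0.677 mA, and I_E = (β+1)I_B = 0.69 mA.
V_CE = V_CC − I_C·R_C − I_E·R_E = 22 − 0.677×1.8 − 0.69×1 = 20.1 V.
V_CE = 20.1 V > 0.2 V confirms active-region operation.

I_C ≈ 0.68 mA, V_CE ≈ 20 V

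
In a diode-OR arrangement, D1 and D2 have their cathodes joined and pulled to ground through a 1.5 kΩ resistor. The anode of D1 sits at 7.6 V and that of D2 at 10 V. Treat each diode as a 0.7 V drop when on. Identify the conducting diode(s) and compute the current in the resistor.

Only D2 conducts; I_R ≈ 6.2 mA

Assume both conduct. Then node N would need to be at both 7.6−0.7 = 6.9 V and 10−0.7 = 9.3 V, which is impossible.
Assume only D2 conducts: V_N = 10 − 0.7 = 9.3 V, so I_R = 9.3/1.5 = 6.2 mA.
Check D1: its anode-to-cathode voltage is 7.6 − 9.3 = -1.7 V < 0.7 V, so it is off. The assumption is consistent.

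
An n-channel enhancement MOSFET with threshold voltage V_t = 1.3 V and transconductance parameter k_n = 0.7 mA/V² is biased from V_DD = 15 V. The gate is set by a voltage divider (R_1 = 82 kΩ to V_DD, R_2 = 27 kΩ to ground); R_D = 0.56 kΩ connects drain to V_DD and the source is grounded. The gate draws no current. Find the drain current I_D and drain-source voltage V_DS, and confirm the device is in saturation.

I_D ≈ 2 mA, V_DS ≈ 14 V

V_G = V_DD·R_2/(R_1+R_2) = 15×27/109 = 3.72 V. With the source grounded, V_GS = V_G = 3.72 V.
Assume saturation: I_D = (k_n/2)(V_GS − V_t)² = (0.7/2)×(3.72 − 1.3)² = 0.35×2.42² = 2.04 mA.
V_DS = V_DD − I_D·R_D = 15 − 2.04×0.56 = 13.9 V.
Saturation requires V_DS ≥ V_GS − V_t = 2.42 V; 13.9 ≥ 2.42 ✓.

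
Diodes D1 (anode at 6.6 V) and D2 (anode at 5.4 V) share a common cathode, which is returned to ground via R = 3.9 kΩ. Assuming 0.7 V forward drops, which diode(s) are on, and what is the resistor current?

Only D1 conducts; I_R ≈ 1.5 mA

Assume both conduct. Then node N would need to be at both 6.6−0.7 = 5.9 V and 5.4−0.7 = 4.7 V, which is impossible.
Assume only D1 conducts: V_N = 6.6 − 0.7 = 5.9 V, so I_R = 5.9/3.9 = 1.51 mA.
Check D2: its anode-to-cathode voltage is 5.4 − 5.9 = -0.5 V < 0.7 V, so it is off. The assumption is consistent.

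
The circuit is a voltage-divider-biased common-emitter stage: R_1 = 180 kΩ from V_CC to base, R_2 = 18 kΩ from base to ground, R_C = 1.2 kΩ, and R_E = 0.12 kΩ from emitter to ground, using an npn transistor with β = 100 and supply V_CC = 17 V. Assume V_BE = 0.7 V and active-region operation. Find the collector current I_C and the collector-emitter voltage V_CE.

I_C ≈ 3 mA, V_CE ≈ 13 V

Thevenize the base divider: V_Th = V_CC·R_2/(R_1+R_2) = 17×18/198 = 1.55 V, R_Th = R_1‖R_2 = 16.4 kΩ.
Base-emitter loop: V_Th = I_B·R_Th + V_BE + (β+1)I_B·R_E, so I_B = (1.55 − 0.7) / (16.4 + 101×0.12) = 0.0297 mA.
I_C = β·I_B = 100×0.0297 = 2.97 mA, and I_E = (β+1)I_B = 3 mA.
V_CE = V_CC − I_C·R_C − I_E·R_E = 17 − 2.97×1.2 − 3×0.12 = 13.1 V.
V_CE = 13.1 V > 0.2 V confirms active-region operation.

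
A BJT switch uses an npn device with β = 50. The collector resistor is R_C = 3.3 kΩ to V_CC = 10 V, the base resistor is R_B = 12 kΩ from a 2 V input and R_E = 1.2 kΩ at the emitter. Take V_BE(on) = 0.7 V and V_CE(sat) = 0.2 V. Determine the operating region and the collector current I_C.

Assume active. Base-emitter loop: I_B = (V_BB − V_BE)/(R_B + (β+1)R_E) = (2 − 0.7)/(12 + 51×1.2) = 0.0178 mA.
I_C = β·I_B = 50×0.0178 = 0.888 mA.
V_CE = V_CC − I_C·R_C − I_E·R_E = 10 − 0.888×3.3 − 0.906×1.2 = 5.98 V > V_CE(sat), so the active-region assumption holds.

active; I_C ≈ 0.89 mA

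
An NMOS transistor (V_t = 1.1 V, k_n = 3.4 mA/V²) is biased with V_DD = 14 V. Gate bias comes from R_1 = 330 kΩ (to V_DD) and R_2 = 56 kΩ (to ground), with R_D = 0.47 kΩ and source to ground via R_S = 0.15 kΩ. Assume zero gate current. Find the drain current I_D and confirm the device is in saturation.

I_D ≈ 1 mA

V_G = V_DD·R_2/(R_1+R_2) = 14×56/386 = 2.03 V.
Assume saturation: I_D = (k_n/2)(V_GS − V_t)² with V_GS = V_G − I_D·R_S = 2.03 − 0.15·I_D.
Substituting gives 0.0382·I_D² − 1.47·I_D + 1.47 = 0, with roots I_D = 1.03 or 37.5 mA.
The root I_D = 37.5 mA gives V_GS = -3.6 V ≤ V_t, so take I_D = 1.03 mA.
Then V_GS = 1.88 V and V_DS = V_DD − I_D(R_D+R_S) = 14 − 1.03×0.62 = 13.4 V.
Saturation requires V_DS ≥ V_GS − V_t = 0.777 V; 13.4 ≥ 0.777 ✓.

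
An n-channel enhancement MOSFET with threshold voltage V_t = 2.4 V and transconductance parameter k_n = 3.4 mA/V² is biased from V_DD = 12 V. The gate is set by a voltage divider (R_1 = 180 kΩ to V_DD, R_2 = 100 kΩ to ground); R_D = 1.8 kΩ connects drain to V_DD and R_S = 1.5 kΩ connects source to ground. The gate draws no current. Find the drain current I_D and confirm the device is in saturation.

V_G = V_DD·R_2/(R_1+R_2) = 12×100/280 = 4.29 V.
Assume saturation: I_D = (k_n/2)(V_GS − V_t)² with V_GS = V_G − I_D·R_S = 4.29 − 1.5·I_D.
Substituting gives 3.82·I_D² − 10.6·I_D + 6.05 = 0, with roots I_D = 0.8 or 1.98 mA.
The root I_D = 1.98 mA gives V_GS = 1.32 V ≤ V_t, so take I_D = 0.8 mA.
Then V_GS = 3.09 V and V_DS = V_DD − I_D(R_D+R_S) = 12 − 0.8×3.3 = 9.36 V.
Saturation requires V_DS ≥ V_GS − V_t = 0.686 V; 9.36 ≥ 0.686 ✓.

I_D ≈ 0.8 mA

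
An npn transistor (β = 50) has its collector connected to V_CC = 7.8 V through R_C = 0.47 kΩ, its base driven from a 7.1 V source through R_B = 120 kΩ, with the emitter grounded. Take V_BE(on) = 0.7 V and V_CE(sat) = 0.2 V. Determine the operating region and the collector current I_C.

Assume active. Base-emitter loop: I_B = (V_BB − V_BE)/R_B = (7.1 − 0.7)/120 = 0.0533 mA.
I_C = β·I_B = 50×0.0533 = 2.67 mA.
V_CE = V_CC − I_C·R_C = 7.8 − 2.67×0.47 = 6.55 V > V_CE(sat), so the active-region assumption holds.

active; I_C ≈ 2.7 mA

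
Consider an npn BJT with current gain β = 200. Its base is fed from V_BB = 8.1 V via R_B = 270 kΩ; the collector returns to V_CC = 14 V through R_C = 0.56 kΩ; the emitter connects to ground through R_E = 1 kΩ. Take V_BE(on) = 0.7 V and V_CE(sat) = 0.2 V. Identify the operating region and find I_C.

active; I_C ≈ 3.1 mA

Assume active. Base-emitter loop: I_B = (V_BB − V_BE)/(R_B + (β+1)R_E) = (8.1 − 0.7)/(270 + 201×1) = 0.0157 mA.
I_C = β·I_B = 200×0.0157 = 3.14 mA.
V_CE = V_CC − I_C·R_C − I_E·R_E = 14 − 3.14×0.56 − 3.16×1 = 9.08 V > V_CE(sat), so the active-region assumption holds.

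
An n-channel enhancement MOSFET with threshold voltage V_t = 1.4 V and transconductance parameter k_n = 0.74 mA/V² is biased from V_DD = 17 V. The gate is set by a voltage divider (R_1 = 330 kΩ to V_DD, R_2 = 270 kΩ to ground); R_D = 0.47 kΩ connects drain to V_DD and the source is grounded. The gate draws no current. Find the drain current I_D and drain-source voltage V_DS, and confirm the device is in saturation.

V_G = V_DD·R_2/(R_1+R_2) = 17×270/600 = 7.65 V. With the source grounded, V_GS = V_G = 7.65 V.
Assume saturation: I_D = (k_n/2)(V_GS − V_t)² = (0.74/2)×(7.65 − 1.4)² = 0.37×6.25² = 14.5 mA.
V_DS = V_DD − I_D·R_D = 17 − 14.5×0.47 = 10.2 V.
Saturation requires V_DS ≥ V_GS − V_t = 6.25 V; 10.2 ≥ 6.25 ✓.

I_D ≈ 14 mA, V_DS ≈ 10 V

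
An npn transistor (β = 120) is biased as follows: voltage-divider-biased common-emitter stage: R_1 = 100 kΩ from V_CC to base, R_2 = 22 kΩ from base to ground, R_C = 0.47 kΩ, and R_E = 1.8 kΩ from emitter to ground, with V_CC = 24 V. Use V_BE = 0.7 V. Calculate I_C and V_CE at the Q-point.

Thevenize the base divider: V_Th = V_CC·R_2/(R_1+R_2) = 24×22/122 = 4.33 V, R_Th = R_1‖R_2 = 18 kΩ.
Base-emitter loop: V_Th = I_B·R_Th + V_BE + (β+1)I_B·R_E, so I_B = (4.33 − 0.7) / (18 + 121×1.8) = 0.0154 mA.
I_C = β·I_B = 120×0.0154 = 1.85 mA, and I_E = (β+1)I_B = 1.86 mA.
V_CE = V_CC − I_C·R_C − I_E·R_E = 24 − 1.85×0.47 − 1.86×1.8 = 19.8 V.
V_CE = 19.8 V > 0.2 V confirms active-region operation.

I_C ≈ 1.8 mA, V_CE ≈ 20 V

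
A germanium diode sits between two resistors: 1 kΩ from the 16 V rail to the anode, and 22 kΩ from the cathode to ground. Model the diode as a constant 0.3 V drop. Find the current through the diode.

I ≈ 0.68 mA

The two resistors are in series with the diode, so KVL gives 16 = I·1 + 0.3 + I·22.
I = (16 − 0.3) / (1 + 22) kΩ = 15.7 / 23 = 0.683 mA.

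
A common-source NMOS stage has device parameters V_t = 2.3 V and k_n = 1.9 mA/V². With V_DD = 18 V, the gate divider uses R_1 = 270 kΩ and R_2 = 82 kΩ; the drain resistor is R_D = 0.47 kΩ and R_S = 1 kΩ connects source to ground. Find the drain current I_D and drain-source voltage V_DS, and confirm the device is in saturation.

I_D ≈ 0.91 mA, V_DS ≈ 17 V

V_G = V_DD·R_2/(R_1+R_2) = 18×82/352 = 4.19 V.
Assume saturation: I_D = (k_n/2)(V_GS − V_t)² with V_GS = V_G − I_D·R_S = 4.19 − 1·I_D.
Substituting gives 0.95·I_D² − 4.6·I_D + 3.4 = 0, with roots I_D = 0.913 or 3.93 mA.
The root I_D = 3.93 mA gives V_GS = 0.267 V ≤ V_t, so take I_D = 0.913 mA.
Then V_GS = 3.28 V and V_DS = V_DD − I_D(R_D+R_S) = 18 − 0.913×1.47 = 16.7 V.
Saturation requires V_DS ≥ V_GS − V_t = 0.98 V; 16.7 ≥ 0.98 ✓.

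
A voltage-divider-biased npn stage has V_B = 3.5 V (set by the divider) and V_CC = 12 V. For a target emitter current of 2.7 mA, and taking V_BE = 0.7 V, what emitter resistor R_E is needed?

R_E ≈ 1 kΩ

V_E = V_B − V_BE = 3.5 − 0.7 = 2.8 V.
R_E = V_E / I_E = 2.8 / 2.7 = 1.04 kΩ.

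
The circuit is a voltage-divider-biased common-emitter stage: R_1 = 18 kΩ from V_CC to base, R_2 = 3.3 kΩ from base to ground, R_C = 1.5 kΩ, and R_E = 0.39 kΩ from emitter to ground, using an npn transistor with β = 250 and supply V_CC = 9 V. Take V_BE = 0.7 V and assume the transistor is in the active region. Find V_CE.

Thevenize the base divider: V_Th = V_CC·R_2/(R_1+R_2) = 9×3.3/21.3 = 1.39 V, R_Th = R_1‖R_2 = 2.79 kΩ.
Base-emitter loop: V_Th = I_B·R_Th + V_BE + (β+1)I_B·R_E, so I_B = (1.39 − 0.7) / (2.79 + 251×0.39) = 0.0069 mA.
I_C = β·I_B = 250×0.0069 = 1.72 mA, and I_E = (β+1)I_B = 1.73 mA.
V_CE = V_CC − I_C·R_C − I_E·R_E = 9 − 1.72×1.5 − 1.73×0.39 = 5.74 V.
V_CE = 5.74 V > 0.2 V confirms active-region operation.

V_CE ≈ 5.7 V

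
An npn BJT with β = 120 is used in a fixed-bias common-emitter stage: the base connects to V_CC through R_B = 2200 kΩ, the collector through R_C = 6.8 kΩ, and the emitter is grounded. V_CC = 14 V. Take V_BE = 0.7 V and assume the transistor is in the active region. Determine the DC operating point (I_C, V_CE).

I_C ≈ 0.73 mA, V_CE ≈ 9.1 V

Base loop: V_CC = I_B·R_B + V_BE, so I_B = (14 − 0.7)/2200 kΩ = 0.00605 mA.
In the active region I_C = β·I_B = 120 × 0.00605 = 0.725 mA.
Collector loop: V_CE = V_CC − I_C·R_C = 14 − 0.725×6.8 = 9.07 V.
Since V_CE = 9.07 V > V_CE(sat) ≈ 0.2 V, the transistor is in the active region as assumed.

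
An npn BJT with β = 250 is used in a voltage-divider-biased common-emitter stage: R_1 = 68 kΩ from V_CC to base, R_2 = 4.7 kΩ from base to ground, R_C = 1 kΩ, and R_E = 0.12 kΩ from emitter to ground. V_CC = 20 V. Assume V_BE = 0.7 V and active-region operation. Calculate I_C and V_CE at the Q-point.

Thevenize the base divider: V_Th = V_CC·R_2/(R_1+R_2) = 20×4.7/72.7 = 1.29 V, R_Th = R_1‖R_2 = 4.4 kΩ.
Base-emitter loop: V_Th = I_B·R_Th + V_BE + (β+1)I_B·R_E, so I_B = (1.29 − 0.7) / (4.4 + 251×0.12) = 0.0172 mA.
I_C = β·I_B = 250×0.0172 = 4.29 mA, and I_E = (β+1)I_B = 4.31 mA.
V_CE = V_CC − I_C·R_C − I_E·R_E = 20 − 4.29×1 − 4.31×0.12 = 15.2 V.
V_CE = 15.2 V > 0.2 V confirms active-region operation.

I_C ≈ 4.3 mA, V_CE ≈ 15 V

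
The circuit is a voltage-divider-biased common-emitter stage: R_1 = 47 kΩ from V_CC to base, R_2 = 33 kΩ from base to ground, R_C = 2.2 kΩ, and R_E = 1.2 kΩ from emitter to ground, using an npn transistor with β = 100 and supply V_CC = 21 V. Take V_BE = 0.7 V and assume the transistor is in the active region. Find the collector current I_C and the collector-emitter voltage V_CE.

I_C ≈ 5.7 mA, V_CE ≈ 1.7 V

Thevenize the base divider: V_Th = V_CC·R_2/(R_1+R_2) = 21×33/80 = 8.66 V, R_Th = R_1‖R_2 = 19.4 kΩ.
Base-emitter loop: V_Th = I_B·R_Th + V_BE + (β+1)I_B·R_E, so I_B = (8.66 − 0.7) / (19.4 + 101×1.2) = 0.0566 mA.
I_C = β·I_B = 100×0.0566 = 5.66 mA, and I_E = (β+1)I_B = 5.72 mA.
V_CE = V_CC − I_C·R_C − I_E·R_E = 21 − 5.66×2.2 − 5.72×1.2 = 1.68 V.
V_CE = 1.68 V > 0.2 V confirms active-region operation.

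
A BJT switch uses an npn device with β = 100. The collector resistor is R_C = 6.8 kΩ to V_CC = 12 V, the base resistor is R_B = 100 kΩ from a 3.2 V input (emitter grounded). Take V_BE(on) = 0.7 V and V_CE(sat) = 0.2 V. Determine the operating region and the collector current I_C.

Assume active: I_B = (3.2 − 0.7)/100 = 0.025 mA, giving I_C = β·I_B = 2.5 mA.
But then V_CE = 12 − 2.5×6.8 = -5 V < V_CE(sat) = 0.2 V — impossible in the active region.
So the transistor is saturated. With V_CE = 0.2 V, I_C = (V_CC − 0.2)/R_C = 11.8/6.8 = 1.74 mA.
Check: β·I_B = 2.5 mA > I_C = 1.74 mA, confirming saturation.

saturation; I_C ≈ 1.7 mA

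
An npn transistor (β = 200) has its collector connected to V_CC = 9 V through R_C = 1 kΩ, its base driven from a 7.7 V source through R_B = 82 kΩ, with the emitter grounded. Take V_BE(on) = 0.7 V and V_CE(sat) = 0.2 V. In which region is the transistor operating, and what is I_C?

Assume active: I_B = (7.7 − 0.7)/82 = 0.0854 mA, giving I_C = β·I_B = 17.1 mA.
But then V_CE = 9 − 17.1×1 = -8.07 V < V_CE(sat) = 0.2 V — impossible in the active region.
So the transistor is saturated. With V_CE = 0.2 V, I_C = (V_CC − 0.2)/R_C = 8.8/1 = 8.8 mA.
Check: β·I_B = 17.1 mA > I_C = 8.8 mA, confirming saturation.

saturation; I_C ≈ 8.8 mA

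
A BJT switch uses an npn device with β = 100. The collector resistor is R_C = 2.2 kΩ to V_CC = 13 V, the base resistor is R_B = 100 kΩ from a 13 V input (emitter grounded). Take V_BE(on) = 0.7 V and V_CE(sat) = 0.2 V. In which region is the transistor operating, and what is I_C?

Assume active: I_B = (13 − 0.7)/100 = 0.123 mA, giving I_C = β·I_B = 12.3 mA.
But then V_CE = 13 − 12.3×2.2 = -14.1 V < V_CE(sat) = 0.2 V — impossible in the active region.
So the transistor is saturated. With V_CE = 0.2 V, I_C = (V_CC − 0.2)/R_C = 12.8/2.2 = 5.82 mA.
Check: β·I_B = 12.3 mA > I_C = 5.82 mA, confirming saturation.

saturation; I_C ≈ 5.8 mA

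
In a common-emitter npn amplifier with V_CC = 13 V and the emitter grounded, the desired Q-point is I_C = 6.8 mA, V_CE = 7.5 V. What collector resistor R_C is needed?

R_C ≈ 0.81 kΩ

Collector loop: V_CC = I_C·R_C + V_CE.
R_C = (V_CC − V_CE)/I_C = (13 − 7.5)/6.8 = 0.809 kΩ.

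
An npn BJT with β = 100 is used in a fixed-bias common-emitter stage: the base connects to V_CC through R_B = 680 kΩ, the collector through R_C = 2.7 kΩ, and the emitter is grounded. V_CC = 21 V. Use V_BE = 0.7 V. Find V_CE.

Base loop: V_CC = I_B·R_B + V_BE, so I_B = (21 − 0.7)/680 kΩ = 0.0299 mA.
In the active region I_C = β·I_B = 100 × 0.0299 = 2.99 mA.
Collector loop: V_CE = V_CC − I_C·R_C = 21 − 2.99×2.7 = 12.9 V.
Since V_CE = 12.9 V > V_CE(sat) ≈ 0.2 V, the transistor is in the active region as assumed.

V_CE ≈ 13 V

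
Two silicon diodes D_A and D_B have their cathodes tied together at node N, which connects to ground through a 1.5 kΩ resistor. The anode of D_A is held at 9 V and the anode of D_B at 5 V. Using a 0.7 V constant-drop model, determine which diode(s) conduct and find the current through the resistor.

Assume both conduct. Then node N would need to be at both 9−0.7 = 8.3 V and 5−0.7 = 4.3 V, which is impossible.
Assume only D_A conducts: V_N = 9 − 0.7 = 8.3 V, so I_R = 8.3/1.5 = 5.53 mA.
Check D_B: its anode-to-cathode voltage is 5 − 8.3 = -3.3 V < 0.7 V, so it is off. The assumption is consistent.

Only D_A conducts; I_R ≈ 5.5 mA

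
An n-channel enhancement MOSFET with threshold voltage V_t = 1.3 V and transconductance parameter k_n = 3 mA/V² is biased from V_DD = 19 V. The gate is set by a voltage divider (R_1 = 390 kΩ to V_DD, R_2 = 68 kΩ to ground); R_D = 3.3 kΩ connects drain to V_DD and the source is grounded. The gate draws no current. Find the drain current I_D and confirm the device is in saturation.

V_G = V_DD·R_2/(R_1+R_2) = 19×68/458 = 2.82 V. With the source grounded, V_GS = V_G = 2.82 V.
Assume saturation: I_D = (k_n/2)(V_GS − V_t)² = (3/2)×(2.82 − 1.3)² = 1.5×1.52² = 3.47 mA.
V_DS = V_DD − I_D·R_D = 19 − 3.47×3.3 = 7.55 V.
Saturation requires V_DS ≥ V_GS − V_t = 1.52 V; 7.55 ≥ 1.52 ✓.

I_D ≈ 3.5 mA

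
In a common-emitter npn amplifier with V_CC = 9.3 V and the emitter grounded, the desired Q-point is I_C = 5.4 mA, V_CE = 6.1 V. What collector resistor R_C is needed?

Collector loop: V_CC = I_C·R_C + V_CE.
R_C = (V_CC − V_CE)/I_C = (9.3 − 6.1)/5.4 = 0.593 kΩ.

R_C ≈ 0.59 kΩ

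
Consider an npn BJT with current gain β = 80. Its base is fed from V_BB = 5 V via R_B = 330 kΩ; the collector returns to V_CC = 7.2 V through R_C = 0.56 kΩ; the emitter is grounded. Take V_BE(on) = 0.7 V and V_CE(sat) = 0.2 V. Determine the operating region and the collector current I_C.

Assume active. Base-emitter loop: I_B = (V_BB − V_BE)/R_B = (5 − 0.7)/330 = 0.013 mA.
I_C = β·I_B = 80×0.013 = 1.04 mA.
V_CE = V_CC − I_C·R_C = 7.2 − 1.04×0.56 = 6.62 V > V_CE(sat), so the active-region assumption holds.

active; I_C ≈ 1 mA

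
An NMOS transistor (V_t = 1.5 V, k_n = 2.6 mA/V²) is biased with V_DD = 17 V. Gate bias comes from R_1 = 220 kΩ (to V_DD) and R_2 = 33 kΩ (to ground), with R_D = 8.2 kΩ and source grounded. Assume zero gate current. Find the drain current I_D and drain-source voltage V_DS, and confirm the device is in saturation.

I_D ≈ 0.67 mA, V_DS ≈ 12 V

V_G = V_DD·R_2/(R_1+R_2) = 17×33/253 = 2.22 V. With the source grounded, V_GS = V_G = 2.22 V.
Assume saturation: I_D = (k_n/2)(V_GS − V_t)² = (2.6/2)×(2.22 − 1.5)² = 1.3×0.717² = 0.669 mA.
V_DS = V_DD − I_D·R_D = 17 − 0.669×8.2 = 11.5 V.
Saturation requires V_DS ≥ V_GS − V_t = 0.717 V; 11.5 ≥ 0.717 ✓.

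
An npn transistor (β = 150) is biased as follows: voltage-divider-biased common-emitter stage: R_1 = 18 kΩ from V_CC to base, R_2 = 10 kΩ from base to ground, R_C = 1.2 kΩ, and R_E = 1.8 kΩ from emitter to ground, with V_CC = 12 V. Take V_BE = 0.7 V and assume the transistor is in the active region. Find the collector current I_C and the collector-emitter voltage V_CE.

I_C ≈ 1.9 mA, V_CE ≈ 6.2 V

Thevenize the base divider: V_Th = V_CC·R_2/(R_1+R_2) = 12×10/28 = 4.29 V, R_Th = R_1‖R_2 = 6.43 kΩ.
Base-emitter loop: V_Th = I_B·R_Th + V_BE + (β+1)I_B·R_E, so I_B = (4.29 − 0.7) / (6.43 + 151×1.8) = 0.0129 mA.
I_C = β·I_B = 150×0.0129 = 1.93 mA, and I_E = (β+1)I_B = 1.95 mA.
V_CE = V_CC − I_C·R_C − I_E·R_E = 12 − 1.93×1.2 − 1.95×1.8 = 6.18 V.
V_CE = 6.18 V > 0.2 V confirms active-region operation.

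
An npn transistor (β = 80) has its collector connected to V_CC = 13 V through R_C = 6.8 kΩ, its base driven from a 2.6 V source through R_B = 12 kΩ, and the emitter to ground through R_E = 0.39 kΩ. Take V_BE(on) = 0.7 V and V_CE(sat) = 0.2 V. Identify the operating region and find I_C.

Assume active: I_B = (2.6 − 0.7)/(12 + 81×0.39) = 0.0436 mA, I_C = β·I_B = 3.49 mA.
Then V_CE = 13 − 3.49×6.8 − 3.53×0.39 = -12.1 V < 0.2 V — the active assumption fails.
Re-solve with V_CE = 0.2 V. KCL at the emitter: V_E/R_E = (V_BB−0.7−V_E)/R_B + (V_CC−0.2−V_E)/R_C, giving V_E = 0.73 V.
I_C = (V_CC − 0.2 − V_E)/R_C = (12.8 − 0.73)/6.8 = 1.77 mA.
Check: I_B = (1.9 − 0.73)/12 = 0.0975 mA, and β·I_B = 7.8 mA > I_C, confirming saturation.

saturation; I_C ≈ 1.8 mA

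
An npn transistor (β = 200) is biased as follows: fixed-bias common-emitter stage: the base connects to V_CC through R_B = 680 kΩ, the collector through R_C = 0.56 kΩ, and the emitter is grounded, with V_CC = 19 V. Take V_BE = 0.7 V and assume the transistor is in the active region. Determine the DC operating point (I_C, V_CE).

I_C ≈ 5.4 mA, V_CE ≈ 16 V

Base loop: V_CC = I_B·R_B + V_BE, so I_B = (19 − 0.7)/680 kΩ = 0.0269 mA.
In the active region I_C = β·I_B = 200 × 0.0269 = 5.38 mA.
Collector loop: V_CE = V_CC − I_C·R_C = 19 − 5.38×0.56 = 16 V.
Since V_CE = 16 V > V_CE(sat) ≈ 0.2 V, the transistor is in the active region as assumed.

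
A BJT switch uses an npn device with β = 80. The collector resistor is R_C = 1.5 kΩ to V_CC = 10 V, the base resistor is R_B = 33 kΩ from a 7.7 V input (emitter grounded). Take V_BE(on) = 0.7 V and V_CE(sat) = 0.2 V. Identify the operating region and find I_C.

Assume active: I_B = (7.7 − 0.7)/33 = 0.212 mA, giving I_C = β·I_B = 17 mA.
But then V_CE = 10 − 17×1.5 = -15.5 V < V_CE(sat) = 0.2 V — impossible in the active region.
So the transistor is saturated. With V_CE = 0.2 V, I_C = (V_CC − 0.2)/R_C = 9.8/1.5 = 6.53 mA.
Check: β·I_B = 17 mA > I_C = 6.53 mA, confirming saturation.

saturation; I_C ≈ 6.5 mA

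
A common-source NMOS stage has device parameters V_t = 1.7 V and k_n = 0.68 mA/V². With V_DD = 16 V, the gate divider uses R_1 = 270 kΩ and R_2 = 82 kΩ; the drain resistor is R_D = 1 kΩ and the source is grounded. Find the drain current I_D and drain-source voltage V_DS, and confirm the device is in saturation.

V_G = V_DD·R_2/(R_1+R_2) = 16×82/352 = 3.73 V. With the source grounded, V_GS = V_G = 3.73 V.
Assume saturation: I_D = (k_n/2)(V_GS − V_t)² = (0.68/2)×(3.73 − 1.7)² = 0.34×2.03² = 1.4 mA.
V_DS = V_DD − I_D·R_D = 16 − 1.4×1 = 14.6 V.
Saturation requires V_DS ≥ V_GS − V_t = 2.03 V; 14.6 ≥ 2.03 ✓.

I_D ≈ 1.4 mA, V_DS ≈ 15 V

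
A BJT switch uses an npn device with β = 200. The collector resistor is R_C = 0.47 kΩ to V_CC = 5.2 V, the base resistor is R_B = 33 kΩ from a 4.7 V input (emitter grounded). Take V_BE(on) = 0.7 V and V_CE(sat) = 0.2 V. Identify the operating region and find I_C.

Assume active: I_B = (4.7 − 0.7)/33 = 0.121 mA, giving I_C = β·I_B = 24.2 mA.
But then V_CE = 5.2 − 24.2×0.47 = -6.19 V < V_CE(sat) = 0.2 V — impossible in the active region.
So the transistor is saturated. With V_CE = 0.2 V, I_C = (V_CC − 0.2)/R_C = 5/0.47 = 10.6 mA.
Check: β·I_B = 24.2 mA > I_C = 10.6 mA, confirming saturation.

saturation; I_C ≈ 11 mA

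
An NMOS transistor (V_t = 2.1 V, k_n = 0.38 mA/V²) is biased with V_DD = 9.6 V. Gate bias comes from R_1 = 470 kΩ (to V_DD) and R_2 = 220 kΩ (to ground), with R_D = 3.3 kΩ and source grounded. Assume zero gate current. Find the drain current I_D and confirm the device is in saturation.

V_G = V_DD·R_2/(R_1+R_2) = 9.6×220/690 = 3.06 V. With the source grounded, V_GS = V_G = 3.06 V.
Assume saturation: I_D = (k_n/2)(V_GS − V_t)² = (0.38/2)×(3.06 − 2.1)² = 0.19×0.961² = 0.175 mA.
V_DS = V_DD − I_D·R_D = 9.6 − 0.175×3.3 = 9.02 V.
Saturation requires V_DS ≥ V_GS − V_t = 0.961 V; 9.02 ≥ 0.961 ✓.

I_D ≈ 0.18 mA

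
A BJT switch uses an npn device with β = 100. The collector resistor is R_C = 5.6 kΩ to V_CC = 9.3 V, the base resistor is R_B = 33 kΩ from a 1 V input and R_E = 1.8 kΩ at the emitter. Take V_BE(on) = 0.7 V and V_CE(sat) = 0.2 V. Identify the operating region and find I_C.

Assume active. Base-emitter loop: I_B = (V_BB − V_BE)/(R_B + (β+1)R_E) = (1 − 0.7)/(33 + 101×1.8) = 0.0014 mA.
I_C = β·I_B = 100×0.0014 = 0.14 mA.
V_CE = V_CC − I_C·R_C − I_E·R_E = 9.3 − 0.14×5.6 − 0.141×1.8 = 8.26 V > V_CE(sat), so the active-region assumption holds.

active; I_C ≈ 0.14 mA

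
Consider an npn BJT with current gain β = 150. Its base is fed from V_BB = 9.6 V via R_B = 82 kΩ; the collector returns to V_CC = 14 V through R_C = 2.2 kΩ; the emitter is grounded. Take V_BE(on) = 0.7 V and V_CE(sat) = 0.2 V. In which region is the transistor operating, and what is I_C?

Assume active: I_B = (9.6 − 0.7)/82 = 0.109 mA, giving I_C = β·I_B = 16.3 mA.
But then V_CE = 14 − 16.3×2.2 = -21.8 V < V_CE(sat) = 0.2 V — impossible in the active region.
So the transistor is saturated. With V_CE = 0.2 V, I_C = (V_CC − 0.2)/R_C = 13.8/2.2 = 6.27 mA.
Check: β·I_B = 16.3 mA > I_C = 6.27 mA, confirming saturation.

saturation; I_C ≈ 6.3 mA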